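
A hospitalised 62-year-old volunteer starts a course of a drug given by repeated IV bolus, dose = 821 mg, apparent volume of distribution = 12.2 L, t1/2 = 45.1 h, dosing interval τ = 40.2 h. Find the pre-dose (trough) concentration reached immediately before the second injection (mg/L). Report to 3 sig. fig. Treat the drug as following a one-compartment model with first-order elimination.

C₀ per dose = Dose / Vd = 821 / 12.2 = 67.30 mg/L
k = ln2 / t½ = 0.693147 / 45.1 = 0.01537 h⁻¹
Fraction remaining after one interval: r = e^(−kτ) = e^(−0.01537 × 40.2) = 0.5391
Before dose 2, 1 dose has been given (aged 1τ).
C_trough = C₀ × r = 67.30 × 0.5391 = 36.28 mg/L

36.3 mg/L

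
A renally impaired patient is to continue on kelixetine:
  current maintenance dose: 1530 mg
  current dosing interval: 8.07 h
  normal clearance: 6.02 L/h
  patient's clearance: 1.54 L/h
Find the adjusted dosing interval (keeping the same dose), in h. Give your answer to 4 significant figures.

31.55 h

To keep the same average steady-state level, dosing rate must scale with clearance.
CL ratio = 1.54 / 6.02 = 0.2558
New interval (same dose) = 8.07 / 0.2558 = 31.55 h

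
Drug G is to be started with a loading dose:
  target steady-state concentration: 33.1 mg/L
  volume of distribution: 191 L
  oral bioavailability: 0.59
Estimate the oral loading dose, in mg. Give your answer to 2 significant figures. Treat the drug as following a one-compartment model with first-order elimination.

11000 mg

LD = Css × Vd / F = 33.1 × 191 / 0.59 = 10720 mg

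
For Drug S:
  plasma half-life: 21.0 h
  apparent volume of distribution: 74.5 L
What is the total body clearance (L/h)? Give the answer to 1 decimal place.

k = ln2 / t½ = 0.693147 / 21.0 = 0.03301 h⁻¹
CL = k × Vd = 0.03301 × 74.5 = 2.459 L/h

2.5 L/h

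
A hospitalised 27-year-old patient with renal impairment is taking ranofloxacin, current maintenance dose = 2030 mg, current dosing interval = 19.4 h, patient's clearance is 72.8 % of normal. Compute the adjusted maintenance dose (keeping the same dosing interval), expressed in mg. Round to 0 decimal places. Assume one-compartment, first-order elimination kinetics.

1478 mg

To keep the same average steady-state level, dosing rate must scale with clearance.
CL ratio = 72.8 / 100 = 0.7280
New dose (same interval) = 2030 × 0.7280 = 1478 mg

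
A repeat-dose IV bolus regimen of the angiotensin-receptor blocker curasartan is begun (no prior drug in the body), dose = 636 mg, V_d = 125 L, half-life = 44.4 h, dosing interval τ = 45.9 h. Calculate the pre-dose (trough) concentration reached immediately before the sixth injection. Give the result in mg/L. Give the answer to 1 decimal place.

4.7 mg/L

C₀ per dose = Dose / Vd = 636 / 125 = 5.088 mg/L
k = ln2 / t½ = 0.693147 / 44.4 = 0.01561 h⁻¹
Fraction remaining after one interval: r = e^(−kτ) = e^(−0.01561 × 45.9) = 0.4885
Before dose 6, 5 doses have been given (aged 1τ, 2τ, 3τ, 4τ, 5τ).
C_trough = C₀ × (r + r² + … + r^5) = C₀ × r(1−r^5)/(1−r)
        = 5.088 × 0.4885 × (1 − 0.02782) / (1 − 0.4885) = 4.724 mg/L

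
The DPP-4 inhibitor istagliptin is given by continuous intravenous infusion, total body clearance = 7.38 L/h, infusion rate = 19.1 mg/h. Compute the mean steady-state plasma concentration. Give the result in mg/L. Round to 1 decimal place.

2.6 mg/L

At steady state Css = R₀ / CL = 19.1 / 7.380 = 2.588 mg/L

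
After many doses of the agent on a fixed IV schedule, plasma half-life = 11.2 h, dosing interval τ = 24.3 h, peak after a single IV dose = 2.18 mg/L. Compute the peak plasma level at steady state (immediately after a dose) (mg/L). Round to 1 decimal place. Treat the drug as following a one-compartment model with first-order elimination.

k = ln2 / t½ = 0.693147 / 11.2 = 0.06189 h⁻¹
e^(−kτ) = e^(−0.06189 × 24.3) = 0.2223
Accumulation ratio R = 1 / (1 − e^(−kτ)) = 1 / (1 − 0.2223) = 1.286
Steady-state peak = C₀ × R = 2.18 × 1.286 = 2.803 mg/L

2.8 mg/L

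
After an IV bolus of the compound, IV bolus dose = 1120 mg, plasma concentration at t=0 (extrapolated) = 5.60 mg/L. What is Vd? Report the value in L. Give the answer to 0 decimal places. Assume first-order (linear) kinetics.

200 L

Vd = Dose / C₀ = 1120 / 5.60 = 200.0 L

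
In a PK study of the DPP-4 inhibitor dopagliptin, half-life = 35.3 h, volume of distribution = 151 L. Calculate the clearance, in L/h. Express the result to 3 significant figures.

k = ln2 / t½ = 0.693147 / 35.3 = 0.01964 h⁻¹
CL = k × Vd = 0.01964 × 151 = 2.966 L/h

2.97 L/h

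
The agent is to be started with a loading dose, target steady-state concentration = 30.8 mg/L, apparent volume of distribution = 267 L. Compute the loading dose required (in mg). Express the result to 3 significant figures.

LD = Css × Vd = 30.8 × 267 = 8224 mg

8220 mg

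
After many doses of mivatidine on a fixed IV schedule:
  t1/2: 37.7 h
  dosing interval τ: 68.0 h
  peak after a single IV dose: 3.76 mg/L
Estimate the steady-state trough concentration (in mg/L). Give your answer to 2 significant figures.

k = ln2 / t½ = 0.693147 / 37.7 = 0.01839 h⁻¹
e^(−kτ) = e^(−0.01839 × 68.0) = 0.2864
Accumulation ratio R = 1 / (1 − e^(−kτ)) = 1 / (1 − 0.2864) = 1.401
Steady-state trough = C₀ × R × e^(−kτ) = 3.76 × 1.401 × 0.2864 = 1.509 mg/L

1.5 mg/L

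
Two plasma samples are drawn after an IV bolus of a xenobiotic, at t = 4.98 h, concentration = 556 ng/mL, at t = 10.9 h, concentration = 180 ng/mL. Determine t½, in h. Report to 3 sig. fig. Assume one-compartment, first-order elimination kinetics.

3.64 h

k = ln(C₁/C₂) / (t₂ − t₁) = ln(556/180) / (10.9 − 4.98)
  = 1.128 / 5.920 = 0.1905 h⁻¹
t½ = ln2 / k = 0.693147 / 0.1905 = 3.639 h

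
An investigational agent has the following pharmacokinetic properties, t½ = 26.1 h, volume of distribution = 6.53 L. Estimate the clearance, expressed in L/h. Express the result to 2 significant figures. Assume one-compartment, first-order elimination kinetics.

k = ln2 / t½ = 0.693147 / 26.1 = 0.02656 h⁻¹
CL = k × Vd = 0.02656 × 6.53 = 0.1734 L/h

0.17 L/h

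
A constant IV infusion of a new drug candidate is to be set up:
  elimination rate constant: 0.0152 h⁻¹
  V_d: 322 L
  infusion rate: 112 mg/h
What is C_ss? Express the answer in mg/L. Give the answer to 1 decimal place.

CL = k × Vd = 0.01520 × 322 = 4.894 L/h
At steady state Css = R₀ / CL = 112 / 4.894 = 22.89 mg/L

22.9 mg/L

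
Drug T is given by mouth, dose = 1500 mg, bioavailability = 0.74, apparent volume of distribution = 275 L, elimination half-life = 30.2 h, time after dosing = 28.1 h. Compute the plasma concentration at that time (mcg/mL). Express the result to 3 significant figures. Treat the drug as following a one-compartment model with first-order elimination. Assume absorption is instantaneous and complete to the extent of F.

2.12 mcg/mL

Amount reaching circulation = F × Dose = 0.74 × 1500 = 1110 mg
C₀ = F·Dose / Vd = 1110 / 275 = 4.036 mg/L
k = ln2 / t½ = 0.693147 / 30.2 = 0.02295 h⁻¹
C = C₀ · e^(−k·t) = 4.036 × e^(−0.02295 × 28.1)
  = 4.036 × 0.5247 = 2.118 mg/L
(2.118 mg/L = 2.118 mcg/mL)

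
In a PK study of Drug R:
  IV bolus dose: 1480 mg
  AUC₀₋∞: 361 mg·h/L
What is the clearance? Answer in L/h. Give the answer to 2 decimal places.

4.10 L/h

CL = Dose / AUC = 1480 / 361 = 4.100 L/h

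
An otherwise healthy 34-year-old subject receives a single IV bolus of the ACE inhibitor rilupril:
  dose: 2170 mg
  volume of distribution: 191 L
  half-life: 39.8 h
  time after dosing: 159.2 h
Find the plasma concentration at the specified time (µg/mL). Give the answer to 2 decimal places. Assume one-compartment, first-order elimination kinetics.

0.71 µg/mL

C₀ = Dose / Vd = 2170 / 191 = 11.36 mg/L
k = ln2 / t½ = 0.693147 / 39.8 = 0.01742 h⁻¹
t / t½ = 159.2 / 39.8 = 4 half-lives
C = C₀ × (1/2)^4 = 11.36 × 0.06250 = 0.7100 mg/L
(0.7100 mg/L = 0.7100 µg/mL)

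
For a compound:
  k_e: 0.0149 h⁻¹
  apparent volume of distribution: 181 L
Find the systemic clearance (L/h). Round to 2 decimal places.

CL = k × Vd = 0.0149 × 181 = 2.697 L/h

2.70 L/h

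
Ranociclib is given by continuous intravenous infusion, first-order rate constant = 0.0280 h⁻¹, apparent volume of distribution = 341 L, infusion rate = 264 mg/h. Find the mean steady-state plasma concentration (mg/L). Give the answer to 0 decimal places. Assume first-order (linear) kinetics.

28 mg/L

CL = k × Vd = 0.02800 × 341 = 9.548 L/h
At steady state Css = R₀ / CL = 264 / 9.548 = 27.65 mg/L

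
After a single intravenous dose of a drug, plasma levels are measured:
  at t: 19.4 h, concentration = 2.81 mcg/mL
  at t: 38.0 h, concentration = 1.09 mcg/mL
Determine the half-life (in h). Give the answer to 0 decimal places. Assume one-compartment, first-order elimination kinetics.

k = ln(C₁/C₂) / (t₂ − t₁) = ln(2.81/1.09) / (38.0 − 19.4)
  = 0.9470 / 18.60 = 0.05091 h⁻¹
t½ = ln2 / k = 0.693147 / 0.05091 = 13.62 h

14 h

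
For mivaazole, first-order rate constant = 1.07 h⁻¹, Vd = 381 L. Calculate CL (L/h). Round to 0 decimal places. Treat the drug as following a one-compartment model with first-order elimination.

CL = k × Vd = 1.07 × 381 = 407.7 L/h

408 L/h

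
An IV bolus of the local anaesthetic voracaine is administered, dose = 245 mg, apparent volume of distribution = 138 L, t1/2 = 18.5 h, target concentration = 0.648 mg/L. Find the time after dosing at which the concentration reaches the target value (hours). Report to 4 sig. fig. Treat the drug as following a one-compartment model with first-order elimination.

26.90 h

C₀ = Dose / Vd = 245.0 / 138 = 1.775 mg/L
k = ln2 / t½ = 0.693147 / 18.5 = 0.03747 h⁻¹
t = ln(C₀ / C) / k = ln(1.775 / 0.648) / 0.03747
  = ln(2.739) / 0.03747 = 1.008 / 0.03747 = 26.90 h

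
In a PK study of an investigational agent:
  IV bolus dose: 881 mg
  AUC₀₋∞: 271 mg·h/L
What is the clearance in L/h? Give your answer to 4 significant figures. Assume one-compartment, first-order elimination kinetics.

3.251 L/h

CL = Dose / AUC = 881 / 271 = 3.251 L/h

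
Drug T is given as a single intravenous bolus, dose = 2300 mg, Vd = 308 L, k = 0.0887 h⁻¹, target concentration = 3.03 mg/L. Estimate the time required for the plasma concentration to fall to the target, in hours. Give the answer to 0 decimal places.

C₀ = Dose / Vd = 2300 / 308 = 7.468 mg/L
t = ln(C₀ / C) / k = ln(7.468 / 3.03) / 0.08870
  = ln(2.465) / 0.08870 = 0.9022 / 0.08870 = 10.17 h

10 h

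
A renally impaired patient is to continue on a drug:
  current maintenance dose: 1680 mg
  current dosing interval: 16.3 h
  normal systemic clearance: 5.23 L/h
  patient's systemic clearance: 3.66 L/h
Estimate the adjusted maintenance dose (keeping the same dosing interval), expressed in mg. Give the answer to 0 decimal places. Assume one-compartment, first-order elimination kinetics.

1176 mg

To keep the same average steady-state level, dosing rate must scale with clearance.
CL ratio = 3.66 / 5.23 = 0.6998
New dose (same interval) = 1680 × 0.6998 = 1176 mg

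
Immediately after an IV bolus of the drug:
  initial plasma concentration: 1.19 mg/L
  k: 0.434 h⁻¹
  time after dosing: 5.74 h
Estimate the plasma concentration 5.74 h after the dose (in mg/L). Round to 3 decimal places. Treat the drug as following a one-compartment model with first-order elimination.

C = C₀ · e^(−k·t) = 1.190 × e^(−0.4340 × 5.74)
  = 1.190 × 0.08281 = 0.09854 mg/L

0.099 mg/L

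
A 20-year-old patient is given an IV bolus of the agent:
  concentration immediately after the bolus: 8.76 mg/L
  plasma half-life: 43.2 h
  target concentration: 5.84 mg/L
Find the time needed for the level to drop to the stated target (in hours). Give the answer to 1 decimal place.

k = ln2 / t½ = 0.693147 / 43.2 = 0.01605 h⁻¹
t = ln(C₀ / C) / k = ln(8.760 / 5.84) / 0.01605
  = ln(1.500) / 0.01605 = 0.4055 / 0.01605 = 25.26 h

25.3 h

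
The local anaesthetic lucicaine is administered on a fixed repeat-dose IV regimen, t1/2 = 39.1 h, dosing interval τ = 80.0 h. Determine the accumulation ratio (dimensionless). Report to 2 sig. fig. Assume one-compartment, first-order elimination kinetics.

k = ln2 / t½ = 0.693147 / 39.1 = 0.01773 h⁻¹
e^(−kτ) = e^(−0.01773 × 80.0) = 0.2421
Accumulation ratio R = 1 / (1 − e^(−kτ)) = 1 / (1 − 0.2421) = 1.319

1.3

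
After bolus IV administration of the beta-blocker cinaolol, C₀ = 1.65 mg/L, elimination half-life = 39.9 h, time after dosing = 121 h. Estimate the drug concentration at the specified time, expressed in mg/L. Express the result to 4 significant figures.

0.2016 mg/L

k = ln2 / t½ = 0.693147 / 39.9 = 0.01737 h⁻¹
C = C₀ · e^(−k·t) = 1.650 × e^(−0.01737 × 121)
  = 1.650 × 0.1222 = 0.2016 mg/L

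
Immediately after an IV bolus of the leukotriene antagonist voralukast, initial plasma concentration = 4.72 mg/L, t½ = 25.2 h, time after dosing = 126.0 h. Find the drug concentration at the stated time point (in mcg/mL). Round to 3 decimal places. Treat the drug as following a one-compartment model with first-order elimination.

k = ln2 / t½ = 0.693147 / 25.2 = 0.02751 h⁻¹
t / t½ = 126.0 / 25.2 = 5 half-lives
C = C₀ × (1/2)^5 = 4.720 × 0.03125 = 0.1475 mg/L
(0.1475 mg/L = 0.1475 mcg/mL)

0.148 mcg/mL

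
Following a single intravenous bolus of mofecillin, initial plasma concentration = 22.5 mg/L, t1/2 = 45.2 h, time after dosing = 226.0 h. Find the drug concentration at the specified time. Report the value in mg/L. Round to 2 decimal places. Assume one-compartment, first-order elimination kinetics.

0.70 mg/L

k = ln2 / t½ = 0.693147 / 45.2 = 0.01534 h⁻¹
t / t½ = 226.0 / 45.2 = 5 half-lives
C = C₀ × (1/2)^5 = 22.50 × 0.03125 = 0.7031 mg/L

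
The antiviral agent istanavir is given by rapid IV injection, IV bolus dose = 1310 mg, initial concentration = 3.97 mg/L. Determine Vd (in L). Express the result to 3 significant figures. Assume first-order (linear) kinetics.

Vd = Dose / C₀ = 1310 / 3.97 = 330.0 L

330 L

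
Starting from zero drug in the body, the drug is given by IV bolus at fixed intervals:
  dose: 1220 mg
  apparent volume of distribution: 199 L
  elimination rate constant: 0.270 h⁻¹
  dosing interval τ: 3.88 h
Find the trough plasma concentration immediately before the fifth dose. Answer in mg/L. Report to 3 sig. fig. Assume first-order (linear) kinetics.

3.26 mg/L

C₀ per dose = Dose / Vd = 1220 / 199 = 6.131 mg/L
Fraction remaining after one interval: r = e^(−kτ) = e^(−0.2700 × 3.88) = 0.3508
Before dose 5, 4 doses have been given (aged 1τ, 2τ, 3τ, 4τ).
C_trough = C₀ × (r + r² + … + r^4) = C₀ × r(1−r^4)/(1−r)
        = 6.131 × 0.3508 × (1 − 0.01514) / (1 − 0.3508) = 3.263 mg/L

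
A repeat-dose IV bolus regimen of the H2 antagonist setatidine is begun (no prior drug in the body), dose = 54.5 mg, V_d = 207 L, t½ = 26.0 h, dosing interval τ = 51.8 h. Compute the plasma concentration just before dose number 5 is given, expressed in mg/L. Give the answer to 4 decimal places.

0.0880 mg/L

C₀ per dose = Dose / Vd = 54.5 / 207 = 0.2633 mg/L
k = ln2 / t½ = 0.693147 / 26.0 = 0.02666 h⁻¹
Fraction remaining after one interval: r = e^(−kτ) = e^(−0.02666 × 51.8) = 0.2513
Before dose 5, 4 doses have been given (aged 1τ, 2τ, 3τ, 4τ).
C_trough = C₀ × (r + r² + … + r^4) = C₀ × r(1−r^4)/(1−r)
        = 0.2633 × 0.2513 × (1 − 0.003988) / (1 − 0.2513) = 0.08802 mg/L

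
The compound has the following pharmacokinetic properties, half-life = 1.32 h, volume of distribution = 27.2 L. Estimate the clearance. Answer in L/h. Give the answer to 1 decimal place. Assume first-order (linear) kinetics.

k = ln2 / t½ = 0.693147 / 1.32 = 0.5251 h⁻¹
CL = k × Vd = 0.5251 × 27.2 = 14.28 L/h

14.3 L/h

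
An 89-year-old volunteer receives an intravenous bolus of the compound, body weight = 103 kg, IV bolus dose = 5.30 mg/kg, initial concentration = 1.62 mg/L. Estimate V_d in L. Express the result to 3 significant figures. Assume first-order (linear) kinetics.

337 L

Dose = 5.30 × 103 = 545.9 mg
Vd = Dose / C₀ = 545.9 / 1.62 = 337.0 L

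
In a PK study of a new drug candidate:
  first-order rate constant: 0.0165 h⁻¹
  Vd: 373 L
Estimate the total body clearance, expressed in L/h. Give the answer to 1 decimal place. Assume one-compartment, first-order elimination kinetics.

6.2 L/h

CL = k × Vd = 0.0165 × 373 = 6.155 L/h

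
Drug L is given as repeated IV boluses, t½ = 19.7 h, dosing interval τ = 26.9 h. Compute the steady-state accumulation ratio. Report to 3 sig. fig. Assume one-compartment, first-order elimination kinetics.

k = ln2 / t½ = 0.693147 / 19.7 = 0.03519 h⁻¹
e^(−kτ) = e^(−0.03519 × 26.9) = 0.3881
Accumulation ratio R = 1 / (1 − e^(−kτ)) = 1 / (1 − 0.3881) = 1.634

1.63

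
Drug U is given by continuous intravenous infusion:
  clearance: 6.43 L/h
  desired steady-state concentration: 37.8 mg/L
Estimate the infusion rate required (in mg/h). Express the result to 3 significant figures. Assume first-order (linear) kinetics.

At steady state, infusion rate R₀ = Css × CL = 37.8 × 6.430 = 243.1 mg/h

243 mg/h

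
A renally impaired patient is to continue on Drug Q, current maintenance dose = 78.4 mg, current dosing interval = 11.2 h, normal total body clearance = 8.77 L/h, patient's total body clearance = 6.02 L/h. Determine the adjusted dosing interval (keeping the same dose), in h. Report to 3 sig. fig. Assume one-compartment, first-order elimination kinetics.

16.3 h

To keep the same average steady-state level, dosing rate must scale with clearance.
CL ratio = 6.02 / 8.77 = 0.6864
New interval (same dose) = 11.2 / 0.6864 = 16.32 h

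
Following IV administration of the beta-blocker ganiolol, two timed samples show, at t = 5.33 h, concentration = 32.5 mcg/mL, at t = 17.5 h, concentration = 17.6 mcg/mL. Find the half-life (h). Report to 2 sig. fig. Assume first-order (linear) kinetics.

k = ln(C₁/C₂) / (t₂ − t₁) = ln(32.5/17.6) / (17.5 − 5.33)
  = 0.6133 / 12.17 = 0.05039 h⁻¹
t½ = ln2 / k = 0.693147 / 0.05039 = 13.76 h

14 h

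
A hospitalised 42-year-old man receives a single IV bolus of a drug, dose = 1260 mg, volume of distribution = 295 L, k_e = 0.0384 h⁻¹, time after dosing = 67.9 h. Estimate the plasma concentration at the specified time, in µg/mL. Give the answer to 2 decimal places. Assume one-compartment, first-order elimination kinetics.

0.31 µg/mL

C₀ = Dose / Vd = 1260 / 295 = 4.271 mg/L
C = C₀ · e^(−k·t) = 4.271 × e^(−0.03840 × 67.9)
  = 4.271 × 0.07373 = 0.3149 mg/L
(0.3149 mg/L = 0.3149 µg/mL)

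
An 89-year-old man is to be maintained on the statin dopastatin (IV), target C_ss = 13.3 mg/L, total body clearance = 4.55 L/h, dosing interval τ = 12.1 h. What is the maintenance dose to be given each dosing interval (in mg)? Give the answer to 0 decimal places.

At steady state, Dose/τ = Css × CL.
Dose = Css × CL × τ = 13.3 × 4.550 × 12.1 = 732.2 mg

732 mg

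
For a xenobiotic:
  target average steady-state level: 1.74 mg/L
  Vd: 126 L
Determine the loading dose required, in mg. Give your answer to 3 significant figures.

LD = Css × Vd = 1.74 × 126 = 219.2 mg

219 mg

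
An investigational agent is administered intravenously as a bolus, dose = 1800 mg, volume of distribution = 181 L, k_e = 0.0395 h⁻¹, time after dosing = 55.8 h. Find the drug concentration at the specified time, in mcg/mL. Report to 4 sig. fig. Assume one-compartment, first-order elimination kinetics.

1.097 mcg/mL

C₀ = Dose / Vd = 1800 / 181 = 9.945 mg/L
C = C₀ · e^(−k·t) = 9.945 × e^(−0.03950 × 55.8)
  = 9.945 × 0.1103 = 1.097 mg/L
(1.097 mg/L = 1.097 mcg/mL)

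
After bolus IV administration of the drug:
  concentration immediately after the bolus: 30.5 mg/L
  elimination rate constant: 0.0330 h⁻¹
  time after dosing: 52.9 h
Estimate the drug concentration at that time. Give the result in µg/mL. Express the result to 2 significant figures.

C = C₀ · e^(−k·t) = 30.50 × e^(−0.03300 × 52.9)
  = 30.50 × 0.1745 = 5.322 mg/L
(5.322 mg/L = 5.322 µg/mL)

5.3 µg/mL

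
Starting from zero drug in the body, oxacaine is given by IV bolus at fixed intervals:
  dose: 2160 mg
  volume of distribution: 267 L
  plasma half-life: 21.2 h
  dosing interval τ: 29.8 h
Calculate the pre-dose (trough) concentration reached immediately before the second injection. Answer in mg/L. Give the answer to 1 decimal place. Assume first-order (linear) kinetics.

3.1 mg/L

C₀ per dose = Dose / Vd = 2160 / 267 = 8.090 mg/L
k = ln2 / t½ = 0.693147 / 21.2 = 0.03270 h⁻¹
Fraction remaining after one interval: r = e^(−kτ) = e^(−0.03270 × 29.8) = 0.3774
Before dose 2, 1 dose has been given (aged 1τ).
C_trough = C₀ × r = 8.090 × 0.3774 = 3.053 mg/L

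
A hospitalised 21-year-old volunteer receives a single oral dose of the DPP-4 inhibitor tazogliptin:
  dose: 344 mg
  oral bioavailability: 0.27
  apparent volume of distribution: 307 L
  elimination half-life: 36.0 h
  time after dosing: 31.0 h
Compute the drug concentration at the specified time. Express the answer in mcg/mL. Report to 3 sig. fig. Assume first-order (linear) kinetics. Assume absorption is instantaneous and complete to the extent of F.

Amount reaching circulation = F × Dose = 0.27 × 344.0 = 92.88 mg
C₀ = F·Dose / Vd = 92.88 / 307 = 0.3025 mg/L
k = ln2 / t½ = 0.693147 / 36.0 = 0.01925 h⁻¹
C = C₀ · e^(−k·t) = 0.3025 × e^(−0.01925 × 31.0)
  = 0.3025 × 0.5506 = 0.1666 mg/L
(0.1666 mg/L = 0.1666 mcg/mL)

0.167 mcg/mL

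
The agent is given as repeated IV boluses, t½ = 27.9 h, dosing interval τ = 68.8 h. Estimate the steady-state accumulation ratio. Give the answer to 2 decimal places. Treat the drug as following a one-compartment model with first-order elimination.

k = ln2 / t½ = 0.693147 / 27.9 = 0.02484 h⁻¹
e^(−kτ) = e^(−0.02484 × 68.8) = 0.1810
Accumulation ratio R = 1 / (1 − e^(−kτ)) = 1 / (1 − 0.1810) = 1.221

1.22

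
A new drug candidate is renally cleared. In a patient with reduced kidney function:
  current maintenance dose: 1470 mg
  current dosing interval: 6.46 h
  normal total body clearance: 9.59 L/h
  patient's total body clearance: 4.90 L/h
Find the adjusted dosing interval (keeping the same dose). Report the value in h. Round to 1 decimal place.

To keep the same average steady-state level, dosing rate must scale with clearance.
CL ratio = 4.90 / 9.59 = 0.5109
New interval (same dose) = 6.46 / 0.5109 = 12.64 h

12.6 h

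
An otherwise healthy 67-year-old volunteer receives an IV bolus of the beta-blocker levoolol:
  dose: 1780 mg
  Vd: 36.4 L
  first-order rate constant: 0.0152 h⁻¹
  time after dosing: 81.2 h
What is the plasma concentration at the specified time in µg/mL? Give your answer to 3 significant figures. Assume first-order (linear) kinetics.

C₀ = Dose / Vd = 1780 / 36.4 = 48.90 mg/L
C = C₀ · e^(−k·t) = 48.90 × e^(−0.01520 × 81.2)
  = 48.90 × 0.2911 = 14.23 mg/L
(14.23 mg/L = 14.23 µg/mL)

14.2 µg/mL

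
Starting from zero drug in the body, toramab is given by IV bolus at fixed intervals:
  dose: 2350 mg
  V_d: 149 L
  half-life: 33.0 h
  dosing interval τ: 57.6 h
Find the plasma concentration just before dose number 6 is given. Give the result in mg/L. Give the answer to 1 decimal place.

6.7 mg/L

C₀ per dose = Dose / Vd = 2350 / 149 = 15.77 mg/L
k = ln2 / t½ = 0.693147 / 33.0 = 0.02100 h⁻¹
Fraction remaining after one interval: r = e^(−kτ) = e^(−0.02100 × 57.6) = 0.2983
Before dose 6, 5 doses have been given (aged 1τ, 2τ, 3τ, 4τ, 5τ).
C_trough = C₀ × (r + r² + … + r^5) = C₀ × r(1−r^5)/(1−r)
        = 15.77 × 0.2983 × (1 − 0.002362) / (1 − 0.2983) = 6.688 mg/L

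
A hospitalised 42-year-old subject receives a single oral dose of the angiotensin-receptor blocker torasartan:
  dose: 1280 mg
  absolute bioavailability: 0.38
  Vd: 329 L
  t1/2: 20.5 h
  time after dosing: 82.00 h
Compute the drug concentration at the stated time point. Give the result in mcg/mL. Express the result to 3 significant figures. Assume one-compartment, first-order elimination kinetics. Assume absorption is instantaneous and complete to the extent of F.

0.0924 mcg/mL

Amount reaching circulation = F × Dose = 0.38 × 1280 = 486.4 mg
C₀ = F·Dose / Vd = 486.4 / 329 = 1.478 mg/L
k = ln2 / t½ = 0.693147 / 20.5 = 0.03381 h⁻¹
t / t½ = 82.00 / 20.5 = 4 half-lives
C = C₀ × (1/2)^4 = 1.478 × 0.06250 = 0.09238 mg/L
(0.09238 mg/L = 0.09238 mcg/mL)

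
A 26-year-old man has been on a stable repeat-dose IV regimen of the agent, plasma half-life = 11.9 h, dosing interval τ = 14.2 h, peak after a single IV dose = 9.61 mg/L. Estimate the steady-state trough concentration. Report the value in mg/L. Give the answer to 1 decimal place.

k = ln2 / t½ = 0.693147 / 11.9 = 0.05825 h⁻¹
e^(−kτ) = e^(−0.05825 × 14.2) = 0.4373
Accumulation ratio R = 1 / (1 − e^(−kτ)) = 1 / (1 − 0.4373) = 1.777
Steady-state trough = C₀ × R × e^(−kτ) = 9.61 × 1.777 × 0.4373 = 7.468 mg/L

7.5 mg/L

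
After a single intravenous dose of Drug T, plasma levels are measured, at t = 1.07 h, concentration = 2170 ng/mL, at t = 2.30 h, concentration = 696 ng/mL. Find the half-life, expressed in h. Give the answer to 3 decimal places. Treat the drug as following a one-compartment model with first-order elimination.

0.750 h

k = ln(C₁/C₂) / (t₂ − t₁) = ln(2170/696) / (2.30 − 1.07)
  = 1.137 / 1.230 = 0.9244 h⁻¹
t½ = ln2 / k = 0.693147 / 0.9244 = 0.7498 h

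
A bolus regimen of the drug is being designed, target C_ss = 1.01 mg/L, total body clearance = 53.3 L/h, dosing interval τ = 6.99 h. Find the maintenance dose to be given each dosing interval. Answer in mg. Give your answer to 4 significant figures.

376.3 mg

At steady state, Dose/τ = Css × CL.
Dose = Css × CL × τ = 1.01 × 53.30 × 6.99 = 376.3 mg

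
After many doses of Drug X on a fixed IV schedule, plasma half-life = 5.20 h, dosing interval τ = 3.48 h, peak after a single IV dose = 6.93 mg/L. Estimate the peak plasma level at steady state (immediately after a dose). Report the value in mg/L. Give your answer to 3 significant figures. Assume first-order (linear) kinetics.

k = ln2 / t½ = 0.693147 / 5.20 = 0.1333 h⁻¹
e^(−kτ) = e^(−0.1333 × 3.48) = 0.6288
Accumulation ratio R = 1 / (1 − e^(−kτ)) = 1 / (1 − 0.6288) = 2.694
Steady-state peak = C₀ × R = 6.93 × 2.694 = 18.67 mg/L

18.7 mg/L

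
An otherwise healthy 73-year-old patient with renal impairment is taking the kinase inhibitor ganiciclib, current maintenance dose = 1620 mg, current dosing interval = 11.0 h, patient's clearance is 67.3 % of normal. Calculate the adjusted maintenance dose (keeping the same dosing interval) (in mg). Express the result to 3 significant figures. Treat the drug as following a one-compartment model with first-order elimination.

To keep the same average steady-state level, dosing rate must scale with clearance.
CL ratio = 67.3 / 100 = 0.6730
New dose (same interval) = 1620 × 0.6730 = 1090 mg

1090 mg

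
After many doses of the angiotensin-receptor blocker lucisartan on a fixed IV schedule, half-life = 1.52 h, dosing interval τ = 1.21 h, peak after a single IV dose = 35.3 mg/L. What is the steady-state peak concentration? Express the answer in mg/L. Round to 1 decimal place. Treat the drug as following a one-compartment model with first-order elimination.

83.2 mg/L

k = ln2 / t½ = 0.693147 / 1.52 = 0.4560 h⁻¹
e^(−kτ) = e^(−0.4560 × 1.21) = 0.5759
Accumulation ratio R = 1 / (1 − e^(−kτ)) = 1 / (1 − 0.5759) = 2.358
Steady-state peak = C₀ × R = 35.3 × 2.358 = 83.24 mg/L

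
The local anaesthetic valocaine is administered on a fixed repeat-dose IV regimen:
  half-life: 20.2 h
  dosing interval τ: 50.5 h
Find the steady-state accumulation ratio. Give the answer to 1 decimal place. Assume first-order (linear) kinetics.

1.2

k = ln2 / t½ = 0.693147 / 20.2 = 0.03431 h⁻¹
e^(−kτ) = e^(−0.03431 × 50.5) = 0.1768
Accumulation ratio R = 1 / (1 − e^(−kτ)) = 1 / (1 − 0.1768) = 1.215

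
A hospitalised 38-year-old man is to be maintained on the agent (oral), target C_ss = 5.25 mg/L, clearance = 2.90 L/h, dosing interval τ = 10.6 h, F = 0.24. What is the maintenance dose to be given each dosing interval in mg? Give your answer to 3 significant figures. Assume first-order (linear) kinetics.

672 mg

At steady state, F × (Dose/τ) = Css × CL.
Dose = Css × CL × τ / F = 5.25 × 2.900 × 10.6 / 0.24 = 672.4 mg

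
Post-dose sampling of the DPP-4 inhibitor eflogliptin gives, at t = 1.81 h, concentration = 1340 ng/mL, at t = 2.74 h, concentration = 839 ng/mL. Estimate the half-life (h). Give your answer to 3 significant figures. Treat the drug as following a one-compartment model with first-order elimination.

k = ln(C₁/C₂) / (t₂ − t₁) = ln(1340/839) / (2.74 − 1.81)
  = 0.4682 / 0.9300 = 0.5034 h⁻¹
t½ = ln2 / k = 0.693147 / 0.5034 = 1.377 h

1.38 h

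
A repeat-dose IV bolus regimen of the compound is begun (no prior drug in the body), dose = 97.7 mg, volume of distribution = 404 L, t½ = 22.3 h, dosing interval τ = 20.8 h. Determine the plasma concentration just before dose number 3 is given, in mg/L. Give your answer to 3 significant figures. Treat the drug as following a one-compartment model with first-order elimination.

C₀ per dose = Dose / Vd = 97.7 / 404 = 0.2418 mg/L
k = ln2 / t½ = 0.693147 / 22.3 = 0.03108 h⁻¹
Fraction remaining after one interval: r = e^(−kτ) = e^(−0.03108 × 20.8) = 0.5239
Before dose 3, 2 doses have been given (aged 1τ, 2τ).
C_trough = C₀ × (r + r²) = 0.2418 × (0.5239 + 0.2745) = 0.1931 mg/L

0.193 mg/L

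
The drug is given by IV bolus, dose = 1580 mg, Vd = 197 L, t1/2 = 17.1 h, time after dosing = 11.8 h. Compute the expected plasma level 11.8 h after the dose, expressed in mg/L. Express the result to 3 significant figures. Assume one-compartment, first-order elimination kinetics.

4.97 mg/L

C₀ = Dose / Vd = 1580 / 197 = 8.020 mg/L
k = ln2 / t½ = 0.693147 / 17.1 = 0.04053 h⁻¹
C = C₀ · e^(−k·t) = 8.020 × e^(−0.04053 × 11.8)
  = 8.020 × 0.6199 = 4.972 mg/L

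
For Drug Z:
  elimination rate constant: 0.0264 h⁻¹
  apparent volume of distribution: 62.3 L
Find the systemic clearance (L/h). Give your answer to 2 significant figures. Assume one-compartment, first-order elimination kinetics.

CL = k × Vd = 0.0264 × 62.3 = 1.645 L/h

1.6 L/h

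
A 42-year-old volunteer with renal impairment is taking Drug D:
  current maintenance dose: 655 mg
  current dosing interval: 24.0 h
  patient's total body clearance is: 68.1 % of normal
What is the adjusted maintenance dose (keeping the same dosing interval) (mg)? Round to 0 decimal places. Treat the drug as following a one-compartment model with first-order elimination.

To keep the same average steady-state level, dosing rate must scale with clearance.
CL ratio = 68.1 / 100 = 0.6810
New dose (same interval) = 655 × 0.6810 = 446.1 mg

446 mg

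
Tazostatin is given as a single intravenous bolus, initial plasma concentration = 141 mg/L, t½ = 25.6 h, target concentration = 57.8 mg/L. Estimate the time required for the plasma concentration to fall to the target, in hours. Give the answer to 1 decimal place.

32.9 h

k = ln2 / t½ = 0.693147 / 25.6 = 0.02708 h⁻¹
t = ln(C₀ / C) / k = ln(141.0 / 57.8) / 0.02708
  = ln(2.439) / 0.02708 = 0.8916 / 0.02708 = 32.92 h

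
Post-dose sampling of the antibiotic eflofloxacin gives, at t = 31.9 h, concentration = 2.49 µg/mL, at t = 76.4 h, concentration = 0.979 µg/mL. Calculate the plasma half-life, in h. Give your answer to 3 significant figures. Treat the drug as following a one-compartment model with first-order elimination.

k = ln(C₁/C₂) / (t₂ − t₁) = ln(2.49/0.979) / (76.4 − 31.9)
  = 0.9335 / 44.50 = 0.02098 h⁻¹
t½ = ln2 / k = 0.693147 / 0.02098 = 33.04 h

33.0 h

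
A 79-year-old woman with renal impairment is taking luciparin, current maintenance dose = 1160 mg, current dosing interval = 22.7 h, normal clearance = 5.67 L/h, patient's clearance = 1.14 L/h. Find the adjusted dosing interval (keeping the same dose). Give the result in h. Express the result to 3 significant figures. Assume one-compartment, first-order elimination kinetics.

113 h

To keep the same average steady-state level, dosing rate must scale with clearance.
CL ratio = 1.14 / 5.67 = 0.2011
New interval (same dose) = 22.7 / 0.2011 = 112.9 h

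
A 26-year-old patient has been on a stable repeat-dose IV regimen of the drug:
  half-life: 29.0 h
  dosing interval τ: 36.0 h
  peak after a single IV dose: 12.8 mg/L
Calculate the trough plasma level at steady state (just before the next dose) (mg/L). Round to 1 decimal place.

9.4 mg/L

k = ln2 / t½ = 0.693147 / 29.0 = 0.02390 h⁻¹
e^(−kτ) = e^(−0.02390 × 36.0) = 0.4230
Accumulation ratio R = 1 / (1 − e^(−kτ)) = 1 / (1 − 0.4230) = 1.733
Steady-state trough = C₀ × R × e^(−kτ) = 12.8 × 1.733 × 0.4230 = 9.383 mg/L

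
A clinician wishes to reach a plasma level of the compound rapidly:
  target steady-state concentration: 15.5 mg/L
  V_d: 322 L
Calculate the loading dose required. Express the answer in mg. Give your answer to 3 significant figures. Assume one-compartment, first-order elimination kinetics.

LD = Css × Vd = 15.5 × 322 = 4991 mg

4990 mg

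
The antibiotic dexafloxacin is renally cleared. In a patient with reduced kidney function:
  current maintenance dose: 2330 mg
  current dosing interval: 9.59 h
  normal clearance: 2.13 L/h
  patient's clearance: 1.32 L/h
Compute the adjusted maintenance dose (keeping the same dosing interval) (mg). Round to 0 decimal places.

To keep the same average steady-state level, dosing rate must scale with clearance.
CL ratio = 1.32 / 2.13 = 0.6197
New dose (same interval) = 2330 × 0.6197 = 1444 mg

1444 mg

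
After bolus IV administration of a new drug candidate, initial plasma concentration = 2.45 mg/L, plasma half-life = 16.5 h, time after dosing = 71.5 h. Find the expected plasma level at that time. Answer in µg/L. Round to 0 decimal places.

k = ln2 / t½ = 0.693147 / 16.5 = 0.04201 h⁻¹
C = C₀ · e^(−k·t) = 2.450 × e^(−0.04201 × 71.5)
  = 2.450 × 0.04960 = 0.1215 mg/L
Convert: 0.1215 mg/L × 1000 = 121.5 µg/L

122 µg/L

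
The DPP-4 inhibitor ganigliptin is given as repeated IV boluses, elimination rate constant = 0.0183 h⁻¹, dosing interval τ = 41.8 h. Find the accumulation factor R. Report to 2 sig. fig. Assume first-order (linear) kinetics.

e^(−kτ) = e^(−0.01830 × 41.8) = 0.4654
Accumulation ratio R = 1 / (1 − e^(−kτ)) = 1 / (1 − 0.4654) = 1.871

1.9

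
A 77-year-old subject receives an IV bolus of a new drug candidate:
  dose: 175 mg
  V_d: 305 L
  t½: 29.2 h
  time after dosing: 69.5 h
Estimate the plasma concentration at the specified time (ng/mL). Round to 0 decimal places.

110 ng/mL

C₀ = Dose / Vd = 175.0 / 305 = 0.5738 mg/L
k = ln2 / t½ = 0.693147 / 29.2 = 0.02374 h⁻¹
C = C₀ · e^(−k·t) = 0.5738 × e^(−0.02374 × 69.5)
  = 0.5738 × 0.1921 = 0.1102 mg/L
Convert: 0.1102 mg/L × 1000 = 110.2 ng/mL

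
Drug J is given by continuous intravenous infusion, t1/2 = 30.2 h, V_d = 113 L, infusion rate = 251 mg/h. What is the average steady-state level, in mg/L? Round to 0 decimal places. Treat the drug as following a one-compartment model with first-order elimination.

k = ln2 / t½ = 0.693147 / 30.2 = 0.02295 h⁻¹
CL = k × Vd = 0.02295 × 113 = 2.593 L/h
At steady state Css = R₀ / CL = 251 / 2.593 = 96.80 mg/L

97 mg/L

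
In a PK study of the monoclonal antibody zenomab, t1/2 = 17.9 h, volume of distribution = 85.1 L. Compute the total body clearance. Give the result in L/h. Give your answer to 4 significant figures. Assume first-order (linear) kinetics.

k = ln2 / t½ = 0.693147 / 17.9 = 0.03872 h⁻¹
CL = k × Vd = 0.03872 × 85.1 = 3.295 L/h

3.295 L/h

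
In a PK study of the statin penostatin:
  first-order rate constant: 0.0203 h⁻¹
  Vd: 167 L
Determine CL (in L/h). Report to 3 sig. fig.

3.39 L/h

CL = k × Vd = 0.0203 × 167 = 3.390 L/h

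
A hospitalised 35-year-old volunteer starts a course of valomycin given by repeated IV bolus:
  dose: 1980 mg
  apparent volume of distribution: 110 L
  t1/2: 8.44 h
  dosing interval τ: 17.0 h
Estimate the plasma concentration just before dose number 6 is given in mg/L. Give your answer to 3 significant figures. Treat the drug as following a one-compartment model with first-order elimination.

5.92 mg/L

C₀ per dose = Dose / Vd = 1980 / 110 = 18.00 mg/L
k = ln2 / t½ = 0.693147 / 8.44 = 0.08213 h⁻¹
Fraction remaining after one interval: r = e^(−kτ) = e^(−0.08213 × 17.0) = 0.2475
Before dose 6, 5 doses have been given (aged 1τ, 2τ, 3τ, 4τ, 5τ).
C_trough = C₀ × (r + r² + … + r^5) = C₀ × r(1−r^5)/(1−r)
        = 18.00 × 0.2475 × (1 − 0.0009287) / (1 − 0.2475) = 5.915 mg/L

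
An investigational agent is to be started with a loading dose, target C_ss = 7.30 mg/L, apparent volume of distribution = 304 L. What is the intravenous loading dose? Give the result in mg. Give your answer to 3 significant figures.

LD = Css × Vd = 7.30 × 304 = 2219 mg

2220 mg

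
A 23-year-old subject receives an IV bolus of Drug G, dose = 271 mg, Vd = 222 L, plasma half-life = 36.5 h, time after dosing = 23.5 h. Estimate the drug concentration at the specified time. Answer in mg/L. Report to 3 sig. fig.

C₀ = Dose / Vd = 271.0 / 222 = 1.221 mg/L
k = ln2 / t½ = 0.693147 / 36.5 = 0.01899 h⁻¹
C = C₀ · e^(−k·t) = 1.221 × e^(−0.01899 × 23.5)
  = 1.221 × 0.6400 = 0.7814 mg/L

0.781 mg/L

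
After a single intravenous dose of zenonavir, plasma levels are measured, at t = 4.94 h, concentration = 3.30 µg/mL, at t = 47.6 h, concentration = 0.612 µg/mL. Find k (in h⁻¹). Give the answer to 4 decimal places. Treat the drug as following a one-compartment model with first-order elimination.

k = ln(C₁/C₂) / (t₂ − t₁) = ln(3.30/0.612) / (47.6 − 4.94)
  = 1.685 / 42.66 = 0.03950 h⁻¹

0.0395 h⁻¹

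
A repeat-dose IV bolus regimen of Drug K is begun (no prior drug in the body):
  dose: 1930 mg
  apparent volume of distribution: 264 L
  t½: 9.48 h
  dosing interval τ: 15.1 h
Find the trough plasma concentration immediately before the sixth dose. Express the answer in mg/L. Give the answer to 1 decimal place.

3.6 mg/L

C₀ per dose = Dose / Vd = 1930 / 264 = 7.311 mg/L
k = ln2 / t½ = 0.693147 / 9.48 = 0.07312 h⁻¹
Fraction remaining after one interval: r = e^(−kτ) = e^(−0.07312 × 15.1) = 0.3315
Before dose 6, 5 doses have been given (aged 1τ, 2τ, 3τ, 4τ, 5τ).
C_trough = C₀ × (r + r² + … + r^5) = C₀ × r(1−r^5)/(1−r)
        = 7.311 × 0.3315 × (1 − 0.004003) / (1 − 0.3315) = 3.611 mg/L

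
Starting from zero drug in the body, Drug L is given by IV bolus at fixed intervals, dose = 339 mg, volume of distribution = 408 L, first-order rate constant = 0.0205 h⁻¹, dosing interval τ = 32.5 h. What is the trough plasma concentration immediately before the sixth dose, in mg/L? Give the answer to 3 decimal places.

0.846 mg/L

C₀ per dose = Dose / Vd = 339 / 408 = 0.8309 mg/L
Fraction remaining after one interval: r = e^(−kτ) = e^(−0.02050 × 32.5) = 0.5136
Before dose 6, 5 doses have been given (aged 1τ, 2τ, 3τ, 4τ, 5τ).
C_trough = C₀ × (r + r² + … + r^5) = C₀ × r(1−r^5)/(1−r)
        = 0.8309 × 0.5136 × (1 − 0.03574) / (1 − 0.5136) = 0.8460 mg/L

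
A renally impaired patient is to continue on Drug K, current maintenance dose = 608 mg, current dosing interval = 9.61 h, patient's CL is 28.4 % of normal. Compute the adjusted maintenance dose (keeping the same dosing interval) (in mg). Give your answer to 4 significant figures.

172.7 mg

To keep the same average steady-state level, dosing rate must scale with clearance.
CL ratio = 28.4 / 100 = 0.2840
New dose (same interval) = 608 × 0.2840 = 172.7 mg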